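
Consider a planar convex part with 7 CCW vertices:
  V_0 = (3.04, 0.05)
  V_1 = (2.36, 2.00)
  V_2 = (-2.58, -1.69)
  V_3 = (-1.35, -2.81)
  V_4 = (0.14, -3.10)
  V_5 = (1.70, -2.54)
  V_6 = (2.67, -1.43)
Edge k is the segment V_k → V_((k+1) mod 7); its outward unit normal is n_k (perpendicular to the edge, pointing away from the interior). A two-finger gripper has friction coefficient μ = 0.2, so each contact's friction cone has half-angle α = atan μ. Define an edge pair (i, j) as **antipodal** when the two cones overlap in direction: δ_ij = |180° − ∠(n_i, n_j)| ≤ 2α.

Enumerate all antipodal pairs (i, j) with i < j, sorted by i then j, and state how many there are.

α = atan 0.2 = 11.31°;  2α = 22.62°
n_0 = (+0.9442, +0.3293)
n_1 = (-0.5984, +0.8012)
n_2 = (-0.6733, -0.7394)
n_3 = (-0.1910, -0.9816)
n_4 = (+0.3379, -0.9412)
n_5 = (+0.7530, -0.6580)
n_6 = (+0.9701, -0.2425)
  (0,1): δ = 72.47°  ·
  (0,2): δ = 28.46°  ·
  (0,3): δ = 59.76°  ·
  (0,4): δ = 90.52°  ·
  (0,5): δ = 119.63°  ·
  (0,6): δ = 146.74°  ·
  (1,2): δ = 79.08°  ·
  (1,3): δ = 47.77°  ·
  (1,4): δ = 17.01°  ✓
  (1,5): δ = 12.09°  ✓
  (1,6): δ = 39.21°  ·
  (2,3): δ = 148.69°  ·
  (2,4): δ = 117.93°  ·
  (2,5): δ = 88.83°  ·
  (2,6): δ = 61.72°  ·
  (3,4): δ = 149.24°  ·
  (3,5): δ = 120.14°  ·
  (3,6): δ = 93.02°  ·
  (4,5): δ = 150.90°  ·
  (4,6): δ = 123.78°  ·
  (5,6): δ = 152.89°  ·
antipodal pairs: 2

count = 2; pairs: (1,4), (1,5)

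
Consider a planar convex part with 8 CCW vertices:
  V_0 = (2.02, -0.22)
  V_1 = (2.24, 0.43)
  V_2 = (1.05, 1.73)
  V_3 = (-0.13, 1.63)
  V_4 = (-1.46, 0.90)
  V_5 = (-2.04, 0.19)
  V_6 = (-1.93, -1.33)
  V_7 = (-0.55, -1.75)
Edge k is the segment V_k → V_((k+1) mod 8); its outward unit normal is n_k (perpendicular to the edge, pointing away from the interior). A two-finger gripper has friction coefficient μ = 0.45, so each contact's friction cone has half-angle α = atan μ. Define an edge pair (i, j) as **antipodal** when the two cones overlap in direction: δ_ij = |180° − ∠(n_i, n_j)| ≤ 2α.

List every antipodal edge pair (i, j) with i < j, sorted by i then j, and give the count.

α = atan 0.45 = 24.23°;  2α = 48.46°
n_0 = (+0.9472, -0.3206)
n_1 = (+0.7376, +0.6752)
n_2 = (-0.0844, +0.9964)
n_3 = (-0.4812, +0.8766)
n_4 = (-0.7744, +0.6326)
n_5 = (-0.9974, -0.0722)
n_6 = (-0.2912, -0.9567)
n_7 = (+0.5115, -0.8593)
  (0,1): δ = 118.83°  ·
  (0,2): δ = 66.46°  ·
  (0,3): δ = 42.54°  ✓
  (0,4): δ = 20.55°  ✓
  (0,5): δ = 22.84°  ✓
  (0,6): δ = 91.77°  ·
  (0,7): δ = 139.47°  ·
  (1,2): δ = 127.63°  ·
  (1,3): δ = 103.71°  ·
  (1,4): δ = 81.72°  ·
  (1,5): δ = 38.33°  ✓
  (1,6): δ = 30.60°  ✓
  (1,7): δ = 78.30°  ·
  (2,3): δ = 156.08°  ·
  (2,4): δ = 134.09°  ·
  (2,5): δ = 90.70°  ·
  (2,6): δ = 21.77°  ✓
  (2,7): δ = 25.92°  ✓
  (3,4): δ = 158.01°  ·
  (3,5): δ = 114.62°  ·
  (3,6): δ = 45.69°  ✓
  (3,7): δ = 2.01°  ✓
  (4,5): δ = 136.62°  ·
  (4,6): δ = 67.68°  ·
  (4,7): δ = 19.99°  ✓
  (5,6): δ = 111.07°  ·
  (5,7): δ = 63.37°  ·
  (6,7): δ = 132.31°  ·
antipodal pairs: 10

count = 10; pairs: (0,3), (0,4), (0,5), (1,5), (1,6), (2,6), (2,7), (3,6), (3,7), (4,7)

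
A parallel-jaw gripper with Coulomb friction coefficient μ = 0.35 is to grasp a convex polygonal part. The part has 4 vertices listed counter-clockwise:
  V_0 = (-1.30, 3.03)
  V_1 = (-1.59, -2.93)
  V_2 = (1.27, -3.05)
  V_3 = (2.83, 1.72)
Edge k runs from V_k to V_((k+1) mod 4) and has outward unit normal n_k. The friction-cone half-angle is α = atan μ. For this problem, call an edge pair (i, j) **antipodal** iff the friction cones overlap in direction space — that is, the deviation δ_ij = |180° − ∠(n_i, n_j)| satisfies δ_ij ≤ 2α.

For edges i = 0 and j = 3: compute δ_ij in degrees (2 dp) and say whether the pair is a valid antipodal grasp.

α = atan 0.35 = 19.29°;  2α = 38.58°
edge 0: e_0 = (-0.29, -5.96);  n_0 = (-0.9988, +0.0486)
edge 3: e_3 = (-4.13, +1.31);  n_3 = (+0.3023, +0.9532)
∠(n_0, n_3) = 104.81°
δ = |180° − 104.81°| = 75.19°
75.19° > 2α = 38.58°  →  invalid

δ = 75.19°, invalid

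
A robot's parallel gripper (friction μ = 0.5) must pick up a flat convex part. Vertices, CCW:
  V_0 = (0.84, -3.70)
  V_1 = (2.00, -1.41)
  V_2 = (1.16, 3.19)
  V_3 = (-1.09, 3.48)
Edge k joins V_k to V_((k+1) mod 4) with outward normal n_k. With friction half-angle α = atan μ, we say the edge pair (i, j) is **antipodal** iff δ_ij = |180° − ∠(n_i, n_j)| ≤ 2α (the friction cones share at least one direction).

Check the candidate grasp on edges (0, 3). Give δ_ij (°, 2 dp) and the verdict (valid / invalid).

α = atan 0.5 = 26.57°;  2α = 53.13°
edge 0: e_0 = (+1.16, +2.29);  n_0 = (+0.8921, -0.4519)
edge 3: e_3 = (+1.93, -7.18);  n_3 = (-0.9657, -0.2596)
∠(n_0, n_3) = 138.09°
δ = |180° − 138.09°| = 41.91°
41.91° ≤ 2α = 53.13°  →  valid

δ = 41.91°, valid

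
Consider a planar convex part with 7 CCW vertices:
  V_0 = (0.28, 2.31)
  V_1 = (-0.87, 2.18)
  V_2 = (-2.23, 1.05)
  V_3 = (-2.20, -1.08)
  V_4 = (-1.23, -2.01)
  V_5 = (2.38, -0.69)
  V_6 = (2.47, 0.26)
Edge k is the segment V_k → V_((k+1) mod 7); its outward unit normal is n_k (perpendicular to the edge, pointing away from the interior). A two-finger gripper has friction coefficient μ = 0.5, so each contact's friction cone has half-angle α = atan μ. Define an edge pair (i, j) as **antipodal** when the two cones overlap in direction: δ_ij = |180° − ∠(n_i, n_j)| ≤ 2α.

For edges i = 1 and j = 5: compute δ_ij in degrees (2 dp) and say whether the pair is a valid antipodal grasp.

α = atan 0.5 = 26.57°;  2α = 53.13°
edge 1: e_1 = (-1.36, -1.13);  n_1 = (-0.6391, +0.7691)
edge 5: e_5 = (+0.09, +0.95);  n_5 = (+0.9955, -0.0943)
∠(n_1, n_5) = 135.13°
δ = |180° − 135.13°| = 44.87°
44.87° ≤ 2α = 53.13°  →  valid

δ = 44.87°, valid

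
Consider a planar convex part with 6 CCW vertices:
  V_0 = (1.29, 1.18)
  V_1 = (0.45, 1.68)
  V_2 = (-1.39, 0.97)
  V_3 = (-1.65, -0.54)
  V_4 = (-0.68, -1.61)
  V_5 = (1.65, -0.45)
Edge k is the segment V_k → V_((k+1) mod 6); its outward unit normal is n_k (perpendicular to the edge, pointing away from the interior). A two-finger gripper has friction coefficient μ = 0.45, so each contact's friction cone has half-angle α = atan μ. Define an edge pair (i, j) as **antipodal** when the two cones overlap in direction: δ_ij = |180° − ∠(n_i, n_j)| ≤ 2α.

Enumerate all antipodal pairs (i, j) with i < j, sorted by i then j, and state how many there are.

count = 4; pairs: (0,3), (1,4), (2,5), (3,5)

α = atan 0.45 = 24.23°;  2α = 48.46°
n_0 = (+0.5115, +0.8593)
n_1 = (-0.3600, +0.9330)
n_2 = (-0.9855, +0.1697)
n_3 = (-0.7409, -0.6716)
n_4 = (+0.4457, -0.8952)
n_5 = (+0.9765, +0.2157)
  (0,1): δ = 128.14°  ·
  (0,2): δ = 69.01°  ·
  (0,3): δ = 17.04°  ✓
  (0,4): δ = 57.23°  ·
  (0,5): δ = 133.22°  ·
  (1,2): δ = 120.87°  ·
  (1,3): δ = 68.91°  ·
  (1,4): δ = 5.37°  ✓
  (1,5): δ = 81.35°  ·
  (2,3): δ = 128.04°  ·
  (2,4): δ = 53.76°  ·
  (2,5): δ = 22.22°  ✓
  (3,4): δ = 105.73°  ·
  (3,5): δ = 29.74°  ✓
  (4,5): δ = 104.01°  ·
antipodal pairs: 4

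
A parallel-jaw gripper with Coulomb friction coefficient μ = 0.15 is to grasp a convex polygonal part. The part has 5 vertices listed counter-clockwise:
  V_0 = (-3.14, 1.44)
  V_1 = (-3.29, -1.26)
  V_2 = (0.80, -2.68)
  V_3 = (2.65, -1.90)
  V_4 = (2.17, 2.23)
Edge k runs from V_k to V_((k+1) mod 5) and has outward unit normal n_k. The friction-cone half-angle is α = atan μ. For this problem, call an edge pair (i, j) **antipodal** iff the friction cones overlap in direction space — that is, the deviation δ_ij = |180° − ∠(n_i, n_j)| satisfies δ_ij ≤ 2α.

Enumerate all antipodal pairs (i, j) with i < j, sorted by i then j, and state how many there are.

count = 2; pairs: (0,3), (2,4)

α = atan 0.15 = 8.53°;  2α = 17.06°
n_0 = (-0.9985, +0.0555)
n_1 = (-0.3280, -0.9447)
n_2 = (+0.3885, -0.9214)
n_3 = (+0.9933, +0.1154)
n_4 = (-0.1472, +0.9891)
  (0,1): δ = 105.97°  ·
  (0,2): δ = 63.96°  ·
  (0,3): δ = 9.81°  ✓
  (0,4): δ = 101.64°  ·
  (1,2): δ = 137.99°  ·
  (1,3): δ = 64.22°  ·
  (1,4): δ = 27.61°  ·
  (2,3): δ = 106.23°  ·
  (2,4): δ = 14.40°  ✓
  (3,4): δ = 88.17°  ·
antipodal pairs: 2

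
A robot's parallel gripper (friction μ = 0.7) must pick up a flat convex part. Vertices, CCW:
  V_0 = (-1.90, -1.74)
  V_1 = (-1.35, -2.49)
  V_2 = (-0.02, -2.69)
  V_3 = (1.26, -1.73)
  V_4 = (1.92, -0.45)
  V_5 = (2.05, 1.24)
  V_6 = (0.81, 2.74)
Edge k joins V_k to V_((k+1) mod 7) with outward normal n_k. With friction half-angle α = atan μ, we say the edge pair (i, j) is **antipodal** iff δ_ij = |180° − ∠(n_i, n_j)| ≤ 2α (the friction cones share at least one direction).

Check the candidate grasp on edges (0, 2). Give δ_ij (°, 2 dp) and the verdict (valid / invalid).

δ = 89.38°, invalid

α = atan 0.7 = 34.99°;  2α = 69.98°
edge 0: e_0 = (+0.55, -0.75);  n_0 = (-0.8064, -0.5914)
edge 2: e_2 = (+1.28, +0.96);  n_2 = (+0.6000, -0.8000)
∠(n_0, n_2) = 90.62°
δ = |180° − 90.62°| = 89.38°
89.38° > 2α = 69.98°  →  invalid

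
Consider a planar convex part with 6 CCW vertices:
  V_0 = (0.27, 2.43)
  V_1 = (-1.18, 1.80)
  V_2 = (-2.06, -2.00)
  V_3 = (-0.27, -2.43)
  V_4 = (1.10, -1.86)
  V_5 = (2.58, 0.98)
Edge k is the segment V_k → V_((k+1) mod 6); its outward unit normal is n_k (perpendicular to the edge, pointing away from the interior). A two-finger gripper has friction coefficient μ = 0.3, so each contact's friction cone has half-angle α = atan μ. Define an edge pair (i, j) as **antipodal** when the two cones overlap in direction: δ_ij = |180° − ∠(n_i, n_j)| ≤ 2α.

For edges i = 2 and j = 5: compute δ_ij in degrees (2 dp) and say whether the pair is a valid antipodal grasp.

α = atan 0.3 = 16.70°;  2α = 33.40°
edge 2: e_2 = (+1.79, -0.43);  n_2 = (-0.2336, -0.9723)
edge 5: e_5 = (-2.31, +1.45);  n_5 = (+0.5316, +0.8470)
∠(n_2, n_5) = 161.39°
δ = |180° − 161.39°| = 18.61°
18.61° ≤ 2α = 33.40°  →  valid

δ = 18.61°, valid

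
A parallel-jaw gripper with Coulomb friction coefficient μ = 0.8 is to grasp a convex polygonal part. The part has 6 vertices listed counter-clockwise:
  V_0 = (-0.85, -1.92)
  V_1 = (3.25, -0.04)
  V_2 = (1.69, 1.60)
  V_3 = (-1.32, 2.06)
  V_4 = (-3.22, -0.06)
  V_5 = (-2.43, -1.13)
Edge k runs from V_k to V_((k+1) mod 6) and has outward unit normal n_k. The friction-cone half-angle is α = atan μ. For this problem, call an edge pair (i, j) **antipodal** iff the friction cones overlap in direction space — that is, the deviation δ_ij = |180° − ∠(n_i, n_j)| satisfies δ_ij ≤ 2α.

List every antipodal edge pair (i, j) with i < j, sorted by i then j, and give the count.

count = 8; pairs: (0,1), (0,2), (0,3), (1,4), (1,5), (2,4), (2,5), (3,5)

α = atan 0.8 = 38.66°;  2α = 77.32°
n_0 = (+0.4168, -0.9090)
n_1 = (+0.7246, +0.6892)
n_2 = (+0.1511, +0.9885)
n_3 = (-0.7447, +0.6674)
n_4 = (-0.8045, -0.5940)
n_5 = (-0.4472, -0.8944)
  (0,1): δ = 71.07°  ✓
  (0,2): δ = 33.32°  ✓
  (0,3): δ = 23.50°  ✓
  (0,4): δ = 101.81°  ·
  (0,5): δ = 128.80°  ·
  (1,2): δ = 142.26°  ·
  (1,3): δ = 85.44°  ·
  (1,4): δ = 7.13°  ✓
  (1,5): δ = 19.87°  ✓
  (2,3): δ = 123.18°  ·
  (2,4): δ = 44.87°  ✓
  (2,5): δ = 17.88°  ✓
  (3,4): δ = 101.69°  ·
  (3,5): δ = 74.70°  ✓
  (4,5): δ = 153.00°  ·
antipodal pairs: 8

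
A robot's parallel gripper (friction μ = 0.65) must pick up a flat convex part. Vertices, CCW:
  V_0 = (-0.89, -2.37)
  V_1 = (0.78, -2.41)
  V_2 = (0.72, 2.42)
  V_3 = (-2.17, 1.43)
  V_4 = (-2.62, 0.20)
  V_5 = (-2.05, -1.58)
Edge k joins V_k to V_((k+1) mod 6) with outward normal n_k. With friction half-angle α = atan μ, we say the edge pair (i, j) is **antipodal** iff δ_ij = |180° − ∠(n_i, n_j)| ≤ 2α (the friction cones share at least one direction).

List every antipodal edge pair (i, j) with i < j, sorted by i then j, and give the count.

count = 5; pairs: (0,2), (1,3), (1,4), (1,5), (2,5)

α = atan 0.65 = 33.02°;  2α = 66.05°
n_0 = (-0.0239, -0.9997)
n_1 = (+0.9999, +0.0124)
n_2 = (-0.3241, +0.9460)
n_3 = (-0.9391, +0.3436)
n_4 = (-0.9524, -0.3050)
n_5 = (-0.5629, -0.8265)
  (0,1): δ = 87.92°  ·
  (0,2): δ = 20.28°  ✓
  (0,3): δ = 71.28°  ·
  (0,4): δ = 109.13°  ·
  (0,5): δ = 147.12°  ·
  (1,2): δ = 71.80°  ·
  (1,3): δ = 20.81°  ✓
  (1,4): δ = 17.04°  ✓
  (1,5): δ = 55.03°  ✓
  (2,3): δ = 129.00°  ·
  (2,4): δ = 91.15°  ·
  (2,5): δ = 53.17°  ✓
  (3,4): δ = 142.15°  ·
  (3,5): δ = 104.16°  ·
  (4,5): δ = 142.01°  ·
antipodal pairs: 5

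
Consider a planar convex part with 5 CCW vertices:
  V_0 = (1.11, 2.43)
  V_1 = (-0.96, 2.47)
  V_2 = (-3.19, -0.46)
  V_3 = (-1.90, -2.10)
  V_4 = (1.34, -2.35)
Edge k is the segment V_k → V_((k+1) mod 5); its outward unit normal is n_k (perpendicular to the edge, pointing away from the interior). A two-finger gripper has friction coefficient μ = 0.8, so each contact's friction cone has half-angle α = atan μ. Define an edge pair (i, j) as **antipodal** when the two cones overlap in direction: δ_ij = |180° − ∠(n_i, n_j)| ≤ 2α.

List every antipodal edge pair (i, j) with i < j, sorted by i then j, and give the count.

count = 5; pairs: (0,2), (0,3), (1,3), (1,4), (2,4)

α = atan 0.8 = 38.66°;  2α = 77.32°
n_0 = (+0.0193, +0.9998)
n_1 = (-0.7957, +0.6056)
n_2 = (-0.7860, -0.6182)
n_3 = (-0.0769, -0.9970)
n_4 = (+0.9988, +0.0481)
  (0,1): δ = 126.17°  ·
  (0,2): δ = 50.70°  ✓
  (0,3): δ = 3.31°  ✓
  (0,4): δ = 93.86°  ·
  (1,2): δ = 104.54°  ·
  (1,3): δ = 57.14°  ✓
  (1,4): δ = 40.03°  ✓
  (2,3): δ = 132.60°  ·
  (2,4): δ = 35.43°  ✓
  (3,4): δ = 82.83°  ·
antipodal pairs: 5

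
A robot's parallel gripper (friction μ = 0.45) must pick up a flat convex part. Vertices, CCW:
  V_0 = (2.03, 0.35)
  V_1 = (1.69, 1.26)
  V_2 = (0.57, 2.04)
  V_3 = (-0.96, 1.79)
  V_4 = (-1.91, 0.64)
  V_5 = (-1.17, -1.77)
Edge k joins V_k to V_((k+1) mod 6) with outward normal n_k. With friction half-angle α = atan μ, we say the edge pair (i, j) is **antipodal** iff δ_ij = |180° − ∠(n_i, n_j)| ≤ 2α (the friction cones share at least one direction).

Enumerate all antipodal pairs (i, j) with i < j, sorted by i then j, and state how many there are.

α = atan 0.45 = 24.23°;  2α = 48.46°
n_0 = (+0.9368, +0.3500)
n_1 = (+0.5715, +0.8206)
n_2 = (-0.1613, +0.9869)
n_3 = (-0.7710, +0.6369)
n_4 = (-0.9560, -0.2935)
n_5 = (+0.5523, -0.8336)
  (0,1): δ = 145.34°  ·
  (0,2): δ = 101.21°  ·
  (0,3): δ = 60.05°  ·
  (0,4): δ = 3.42°  ✓
  (0,5): δ = 103.04°  ·
  (1,2): δ = 135.87°  ·
  (1,3): δ = 94.71°  ·
  (1,4): δ = 38.08°  ✓
  (1,5): δ = 68.38°  ·
  (2,3): δ = 138.84°  ·
  (2,4): δ = 82.21°  ·
  (2,5): δ = 24.24°  ✓
  (3,4): δ = 123.37°  ·
  (3,5): δ = 16.92°  ✓
  (4,5): δ = 73.54°  ·
antipodal pairs: 4

count = 4; pairs: (0,4), (1,4), (2,5), (3,5)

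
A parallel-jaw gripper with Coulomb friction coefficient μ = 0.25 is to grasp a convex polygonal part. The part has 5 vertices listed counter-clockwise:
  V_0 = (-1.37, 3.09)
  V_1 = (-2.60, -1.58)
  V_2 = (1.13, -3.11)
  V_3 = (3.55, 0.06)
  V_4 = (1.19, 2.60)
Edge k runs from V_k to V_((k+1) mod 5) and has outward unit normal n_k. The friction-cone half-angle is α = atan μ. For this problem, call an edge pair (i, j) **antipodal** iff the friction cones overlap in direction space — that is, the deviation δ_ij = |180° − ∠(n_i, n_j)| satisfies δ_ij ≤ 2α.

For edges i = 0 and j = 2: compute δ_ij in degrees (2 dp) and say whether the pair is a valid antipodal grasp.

α = atan 0.25 = 14.04°;  2α = 28.07°
edge 0: e_0 = (-1.23, -4.67);  n_0 = (-0.9670, +0.2547)
edge 2: e_2 = (+2.42, +3.17);  n_2 = (+0.7949, -0.6068)
∠(n_0, n_2) = 157.40°
δ = |180° − 157.40°| = 22.60°
22.60° ≤ 2α = 28.07°  →  valid

δ = 22.60°, valid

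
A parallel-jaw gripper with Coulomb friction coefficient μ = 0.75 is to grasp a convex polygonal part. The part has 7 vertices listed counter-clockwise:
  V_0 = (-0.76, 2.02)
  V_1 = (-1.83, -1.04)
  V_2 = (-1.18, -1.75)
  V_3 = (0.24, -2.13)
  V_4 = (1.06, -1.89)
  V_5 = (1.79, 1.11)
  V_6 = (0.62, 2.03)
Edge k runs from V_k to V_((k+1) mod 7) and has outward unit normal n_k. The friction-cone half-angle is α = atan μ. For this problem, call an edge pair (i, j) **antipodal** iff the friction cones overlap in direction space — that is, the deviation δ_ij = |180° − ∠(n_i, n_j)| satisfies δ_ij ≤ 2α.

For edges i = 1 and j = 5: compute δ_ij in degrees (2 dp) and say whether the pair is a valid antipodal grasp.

δ = 9.35°, valid

α = atan 0.75 = 36.87°;  2α = 73.74°
edge 1: e_1 = (+0.65, -0.71);  n_1 = (-0.7376, -0.6753)
edge 5: e_5 = (-1.17, +0.92);  n_5 = (+0.6181, +0.7861)
∠(n_1, n_5) = 170.65°
δ = |180° − 170.65°| = 9.35°
9.35° ≤ 2α = 73.74°  →  valid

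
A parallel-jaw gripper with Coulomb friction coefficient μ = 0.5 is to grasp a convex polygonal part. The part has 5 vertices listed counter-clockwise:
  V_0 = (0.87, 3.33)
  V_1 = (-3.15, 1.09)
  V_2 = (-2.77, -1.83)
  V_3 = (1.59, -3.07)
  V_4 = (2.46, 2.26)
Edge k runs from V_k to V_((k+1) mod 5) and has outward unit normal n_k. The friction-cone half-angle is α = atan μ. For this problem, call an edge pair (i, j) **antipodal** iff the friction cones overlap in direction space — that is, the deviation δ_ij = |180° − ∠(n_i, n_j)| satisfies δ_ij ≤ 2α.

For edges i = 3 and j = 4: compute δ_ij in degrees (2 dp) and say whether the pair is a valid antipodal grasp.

δ = 114.67°, invalid

α = atan 0.5 = 26.57°;  2α = 53.13°
edge 3: e_3 = (+0.87, +5.33);  n_3 = (+0.9869, -0.1611)
edge 4: e_4 = (-1.59, +1.07);  n_4 = (+0.5583, +0.8296)
∠(n_3, n_4) = 65.33°
δ = |180° − 65.33°| = 114.67°
114.67° > 2α = 53.13°  →  invalid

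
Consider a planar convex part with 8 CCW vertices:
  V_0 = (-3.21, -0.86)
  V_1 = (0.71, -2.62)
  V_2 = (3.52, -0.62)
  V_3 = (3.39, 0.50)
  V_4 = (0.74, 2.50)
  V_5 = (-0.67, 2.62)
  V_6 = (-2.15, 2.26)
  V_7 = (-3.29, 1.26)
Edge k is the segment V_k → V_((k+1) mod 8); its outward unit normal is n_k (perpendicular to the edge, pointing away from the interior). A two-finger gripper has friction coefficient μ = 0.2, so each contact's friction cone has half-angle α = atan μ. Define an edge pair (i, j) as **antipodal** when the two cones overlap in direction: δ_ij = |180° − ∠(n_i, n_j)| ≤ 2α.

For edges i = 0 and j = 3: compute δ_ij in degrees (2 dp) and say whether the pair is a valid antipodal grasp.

δ = 12.86°, valid

α = atan 0.2 = 11.31°;  2α = 22.62°
edge 0: e_0 = (+3.92, -1.76);  n_0 = (-0.4096, -0.9123)
edge 3: e_3 = (-2.65, +2.00);  n_3 = (+0.6024, +0.7982)
∠(n_0, n_3) = 167.14°
δ = |180° − 167.14°| = 12.86°
12.86° ≤ 2α = 22.62°  →  valid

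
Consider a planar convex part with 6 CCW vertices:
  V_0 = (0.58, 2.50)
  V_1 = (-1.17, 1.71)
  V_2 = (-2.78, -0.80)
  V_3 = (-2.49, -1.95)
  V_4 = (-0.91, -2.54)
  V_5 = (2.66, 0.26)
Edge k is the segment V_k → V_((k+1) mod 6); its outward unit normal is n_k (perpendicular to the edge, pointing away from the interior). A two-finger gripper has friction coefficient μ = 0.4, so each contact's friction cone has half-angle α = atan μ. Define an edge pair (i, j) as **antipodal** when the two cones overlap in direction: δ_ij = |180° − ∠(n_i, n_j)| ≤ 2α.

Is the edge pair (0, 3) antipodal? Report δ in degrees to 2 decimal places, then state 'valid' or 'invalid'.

δ = 44.77°, invalid

α = atan 0.4 = 21.80°;  2α = 43.60°
edge 0: e_0 = (-1.75, -0.79);  n_0 = (-0.4114, +0.9114)
edge 3: e_3 = (+1.58, -0.59);  n_3 = (-0.3498, -0.9368)
∠(n_0, n_3) = 135.23°
δ = |180° − 135.23°| = 44.77°
44.77° > 2α = 43.60°  →  invalid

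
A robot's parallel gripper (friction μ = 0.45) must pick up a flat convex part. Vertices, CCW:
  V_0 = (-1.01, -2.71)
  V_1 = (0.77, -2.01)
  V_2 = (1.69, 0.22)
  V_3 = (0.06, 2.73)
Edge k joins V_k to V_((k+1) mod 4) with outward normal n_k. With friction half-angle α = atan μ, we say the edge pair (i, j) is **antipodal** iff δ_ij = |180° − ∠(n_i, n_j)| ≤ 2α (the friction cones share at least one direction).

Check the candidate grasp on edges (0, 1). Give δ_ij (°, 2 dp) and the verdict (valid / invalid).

α = atan 0.45 = 24.23°;  2α = 48.46°
edge 0: e_0 = (+1.78, +0.70);  n_0 = (+0.3660, -0.9306)
edge 1: e_1 = (+0.92, +2.23);  n_1 = (+0.9244, -0.3814)
∠(n_0, n_1) = 46.11°
δ = |180° − 46.11°| = 133.89°
133.89° > 2α = 48.46°  →  invalid

δ = 133.89°, invalid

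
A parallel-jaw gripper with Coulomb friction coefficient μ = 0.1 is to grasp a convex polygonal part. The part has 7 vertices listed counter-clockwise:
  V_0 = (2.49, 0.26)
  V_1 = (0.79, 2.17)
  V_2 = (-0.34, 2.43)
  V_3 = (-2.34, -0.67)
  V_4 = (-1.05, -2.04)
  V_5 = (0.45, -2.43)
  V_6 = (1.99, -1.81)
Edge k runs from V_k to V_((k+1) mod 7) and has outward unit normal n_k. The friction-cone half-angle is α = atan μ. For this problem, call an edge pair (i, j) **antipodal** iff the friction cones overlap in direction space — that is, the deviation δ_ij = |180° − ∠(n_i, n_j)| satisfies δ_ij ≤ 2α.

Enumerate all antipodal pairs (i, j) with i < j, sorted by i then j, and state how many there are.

α = atan 0.1 = 5.71°;  2α = 11.42°
n_0 = (+0.7470, +0.6648)
n_1 = (+0.2242, +0.9745)
n_2 = (-0.8403, +0.5421)
n_3 = (-0.7280, -0.6855)
n_4 = (-0.2516, -0.9678)
n_5 = (+0.3735, -0.9276)
n_6 = (+0.9720, -0.2348)
  (0,1): δ = 144.63°  ·
  (0,2): δ = 74.50°  ·
  (0,3): δ = 1.61°  ✓
  (0,4): δ = 33.76°  ·
  (0,5): δ = 70.26°  ·
  (0,6): δ = 124.75°  ·
  (1,2): δ = 109.87°  ·
  (1,3): δ = 33.77°  ·
  (1,4): δ = 1.62°  ✓
  (1,5): δ = 34.89°  ·
  (1,6): δ = 89.38°  ·
  (2,3): δ = 103.89°  ·
  (2,4): δ = 71.75°  ·
  (2,5): δ = 35.24°  ·
  (2,6): δ = 19.25°  ·
  (3,4): δ = 147.85°  ·
  (3,5): δ = 111.35°  ·
  (3,6): δ = 56.86°  ·
  (4,5): δ = 143.50°  ·
  (4,6): δ = 89.01°  ·
  (5,6): δ = 125.51°  ·
antipodal pairs: 2

count = 2; pairs: (0,3), (1,4)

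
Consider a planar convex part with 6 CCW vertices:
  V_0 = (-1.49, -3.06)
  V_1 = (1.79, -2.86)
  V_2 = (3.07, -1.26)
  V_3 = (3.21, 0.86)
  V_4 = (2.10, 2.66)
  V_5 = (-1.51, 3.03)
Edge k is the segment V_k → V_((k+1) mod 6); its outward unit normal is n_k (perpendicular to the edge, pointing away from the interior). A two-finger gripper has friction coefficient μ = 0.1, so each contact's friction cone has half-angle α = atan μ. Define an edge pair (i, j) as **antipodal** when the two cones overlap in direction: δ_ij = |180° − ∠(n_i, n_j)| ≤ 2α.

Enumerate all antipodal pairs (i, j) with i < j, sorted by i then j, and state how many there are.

count = 2; pairs: (0,4), (2,5)

α = atan 0.1 = 5.71°;  2α = 11.42°
n_0 = (+0.0609, -0.9981)
n_1 = (+0.7809, -0.6247)
n_2 = (+0.9978, -0.0659)
n_3 = (+0.8512, +0.5249)
n_4 = (+0.1020, +0.9948)
n_5 = (-1.0000, -0.0033)
  (0,1): δ = 132.15°  ·
  (0,2): δ = 97.27°  ·
  (0,3): δ = 61.83°  ·
  (0,4): δ = 9.34°  ✓
  (0,5): δ = 86.70°  ·
  (1,2): δ = 145.12°  ·
  (1,3): δ = 109.68°  ·
  (1,4): δ = 57.19°  ·
  (1,5): δ = 38.85°  ·
  (2,3): δ = 144.56°  ·
  (2,4): δ = 92.07°  ·
  (2,5): δ = 3.97°  ✓
  (3,4): δ = 127.51°  ·
  (3,5): δ = 31.47°  ·
  (4,5): δ = 83.96°  ·
antipodal pairs: 2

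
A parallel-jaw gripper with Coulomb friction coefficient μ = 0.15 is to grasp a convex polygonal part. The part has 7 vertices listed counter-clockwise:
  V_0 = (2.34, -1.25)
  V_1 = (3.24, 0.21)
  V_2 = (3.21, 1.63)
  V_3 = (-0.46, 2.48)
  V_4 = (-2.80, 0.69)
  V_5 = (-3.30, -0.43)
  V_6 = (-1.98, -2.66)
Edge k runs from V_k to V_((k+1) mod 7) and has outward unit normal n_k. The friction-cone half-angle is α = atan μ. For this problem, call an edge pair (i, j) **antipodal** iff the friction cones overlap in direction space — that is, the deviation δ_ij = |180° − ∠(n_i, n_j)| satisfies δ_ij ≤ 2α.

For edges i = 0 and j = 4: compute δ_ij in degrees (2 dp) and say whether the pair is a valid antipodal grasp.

α = atan 0.15 = 8.53°;  2α = 17.06°
edge 0: e_0 = (+0.90, +1.46);  n_0 = (+0.8513, -0.5247)
edge 4: e_4 = (-0.50, -1.12);  n_4 = (-0.9131, +0.4077)
∠(n_0, n_4) = 172.41°
δ = |180° − 172.41°| = 7.59°
7.59° ≤ 2α = 17.06°  →  valid

δ = 7.59°, valid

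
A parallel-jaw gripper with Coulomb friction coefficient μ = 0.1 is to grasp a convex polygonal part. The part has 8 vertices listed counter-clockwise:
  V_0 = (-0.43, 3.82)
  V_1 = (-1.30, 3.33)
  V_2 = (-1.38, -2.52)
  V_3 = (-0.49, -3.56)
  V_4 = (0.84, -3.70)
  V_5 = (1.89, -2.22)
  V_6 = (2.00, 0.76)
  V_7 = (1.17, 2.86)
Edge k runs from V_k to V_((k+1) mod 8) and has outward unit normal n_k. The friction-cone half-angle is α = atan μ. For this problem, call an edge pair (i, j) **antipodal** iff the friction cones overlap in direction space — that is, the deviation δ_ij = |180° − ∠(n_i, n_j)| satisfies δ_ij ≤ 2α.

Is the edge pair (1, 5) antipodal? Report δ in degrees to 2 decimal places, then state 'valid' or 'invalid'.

α = atan 0.1 = 5.71°;  2α = 11.42°
edge 1: e_1 = (-0.08, -5.85);  n_1 = (-0.9999, +0.0137)
edge 5: e_5 = (+0.11, +2.98);  n_5 = (+0.9993, -0.0369)
∠(n_1, n_5) = 178.67°
δ = |180° − 178.67°| = 1.33°
1.33° ≤ 2α = 11.42°  →  valid

δ = 1.33°, valid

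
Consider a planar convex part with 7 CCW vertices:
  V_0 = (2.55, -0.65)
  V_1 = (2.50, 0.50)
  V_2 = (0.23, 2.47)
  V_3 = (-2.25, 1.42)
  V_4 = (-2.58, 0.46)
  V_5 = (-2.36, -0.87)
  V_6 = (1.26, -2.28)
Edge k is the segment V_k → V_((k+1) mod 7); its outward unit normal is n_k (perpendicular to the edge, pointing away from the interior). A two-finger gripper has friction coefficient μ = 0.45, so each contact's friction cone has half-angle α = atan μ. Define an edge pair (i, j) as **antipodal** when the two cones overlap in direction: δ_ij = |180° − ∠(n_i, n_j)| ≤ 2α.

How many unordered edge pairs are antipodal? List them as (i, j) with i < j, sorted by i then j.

α = atan 0.45 = 24.23°;  2α = 48.46°
n_0 = (+0.9991, +0.0434)
n_1 = (+0.6554, +0.7552)
n_2 = (-0.3899, +0.9209)
n_3 = (-0.9457, +0.3251)
n_4 = (-0.9866, -0.1632)
n_5 = (-0.3629, -0.9318)
n_6 = (+0.7841, -0.6206)
  (0,1): δ = 133.44°  ·
  (0,2): δ = 69.54°  ·
  (0,3): δ = 21.46°  ✓
  (0,4): δ = 6.90°  ✓
  (0,5): δ = 66.23°  ·
  (0,6): δ = 139.15°  ·
  (1,2): δ = 116.10°  ·
  (1,3): δ = 68.02°  ·
  (1,4): δ = 39.65°  ✓
  (1,5): δ = 19.67°  ✓
  (1,6): δ = 92.59°  ·
  (2,3): δ = 131.92°  ·
  (2,4): δ = 103.55°  ·
  (2,5): δ = 44.23°  ✓
  (2,6): δ = 28.69°  ✓
  (3,4): δ = 151.64°  ·
  (3,5): δ = 92.31°  ·
  (3,6): δ = 19.39°  ✓
  (4,5): δ = 120.67°  ·
  (4,6): δ = 47.75°  ✓
  (5,6): δ = 107.08°  ·
antipodal pairs: 8

count = 8; pairs: (0,3), (0,4), (1,4), (1,5), (2,5), (2,6), (3,6), (4,6)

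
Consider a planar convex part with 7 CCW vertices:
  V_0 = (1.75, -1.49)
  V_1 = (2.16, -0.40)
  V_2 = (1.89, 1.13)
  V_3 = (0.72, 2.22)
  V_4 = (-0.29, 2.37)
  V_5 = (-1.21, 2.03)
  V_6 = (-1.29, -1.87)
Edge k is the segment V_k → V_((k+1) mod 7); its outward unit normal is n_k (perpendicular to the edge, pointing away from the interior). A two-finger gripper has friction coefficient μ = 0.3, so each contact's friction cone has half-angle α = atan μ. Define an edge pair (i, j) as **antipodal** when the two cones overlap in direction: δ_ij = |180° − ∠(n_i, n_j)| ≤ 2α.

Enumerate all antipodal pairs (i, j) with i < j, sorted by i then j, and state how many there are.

count = 4; pairs: (0,5), (1,5), (3,6), (4,6)

α = atan 0.3 = 16.70°;  2α = 33.40°
n_0 = (+0.9360, -0.3521)
n_1 = (+0.9848, +0.1738)
n_2 = (+0.6816, +0.7317)
n_3 = (+0.1469, +0.9892)
n_4 = (-0.3467, +0.9380)
n_5 = (-0.9998, +0.0205)
n_6 = (+0.1240, -0.9923)
  (0,1): δ = 149.38°  ·
  (0,2): δ = 112.36°  ·
  (0,3): δ = 77.83°  ·
  (0,4): δ = 49.10°  ·
  (0,5): δ = 19.44°  ✓
  (0,6): δ = 117.74°  ·
  (1,2): δ = 142.98°  ·
  (1,3): δ = 108.46°  ·
  (1,4): δ = 79.73°  ·
  (1,5): δ = 11.18°  ✓
  (1,6): δ = 87.12°  ·
  (2,3): δ = 145.47°  ·
  (2,4): δ = 116.74°  ·
  (2,5): δ = 48.20°  ·
  (2,6): δ = 50.10°  ·
  (3,4): δ = 151.27°  ·
  (3,5): δ = 82.73°  ·
  (3,6): δ = 15.57°  ✓
  (4,5): δ = 111.46°  ·
  (4,6): δ = 13.16°  ✓
  (5,6): δ = 81.70°  ·
antipodal pairs: 4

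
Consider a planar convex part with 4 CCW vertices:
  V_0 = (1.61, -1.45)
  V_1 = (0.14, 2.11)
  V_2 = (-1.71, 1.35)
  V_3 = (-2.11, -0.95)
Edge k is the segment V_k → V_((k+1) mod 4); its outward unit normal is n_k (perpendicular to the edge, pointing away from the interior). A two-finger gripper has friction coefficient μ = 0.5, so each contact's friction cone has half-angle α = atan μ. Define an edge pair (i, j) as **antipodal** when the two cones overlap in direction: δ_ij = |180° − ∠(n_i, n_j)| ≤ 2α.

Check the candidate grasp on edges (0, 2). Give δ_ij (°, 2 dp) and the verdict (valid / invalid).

α = atan 0.5 = 26.57°;  2α = 53.13°
edge 0: e_0 = (-1.47, +3.56);  n_0 = (+0.9243, +0.3817)
edge 2: e_2 = (-0.40, -2.30);  n_2 = (-0.9852, +0.1713)
∠(n_0, n_2) = 147.70°
δ = |180° − 147.70°| = 32.30°
32.30° ≤ 2α = 53.13°  →  valid

δ = 32.30°, valid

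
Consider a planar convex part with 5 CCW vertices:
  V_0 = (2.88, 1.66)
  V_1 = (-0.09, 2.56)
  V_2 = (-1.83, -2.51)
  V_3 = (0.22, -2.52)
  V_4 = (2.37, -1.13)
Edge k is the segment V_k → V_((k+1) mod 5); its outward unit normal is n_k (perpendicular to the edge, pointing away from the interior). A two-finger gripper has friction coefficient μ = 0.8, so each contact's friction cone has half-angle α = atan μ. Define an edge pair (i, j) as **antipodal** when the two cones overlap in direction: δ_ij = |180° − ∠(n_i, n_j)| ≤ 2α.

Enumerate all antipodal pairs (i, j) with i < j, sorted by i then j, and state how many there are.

count = 5; pairs: (0,2), (0,3), (1,2), (1,3), (1,4)

α = atan 0.8 = 38.66°;  2α = 77.32°
n_0 = (+0.2900, +0.9570)
n_1 = (-0.9458, +0.3246)
n_2 = (-0.0049, -1.0000)
n_3 = (+0.5429, -0.8398)
n_4 = (+0.9837, -0.1798)
  (0,1): δ = 92.08°  ·
  (0,2): δ = 16.58°  ✓
  (0,3): δ = 49.74°  ✓
  (0,4): δ = 96.50°  ·
  (1,2): δ = 71.34°  ✓
  (1,3): δ = 38.17°  ✓
  (1,4): δ = 8.58°  ✓
  (2,3): δ = 146.84°  ·
  (2,4): δ = 100.08°  ·
  (3,4): δ = 133.24°  ·
antipodal pairs: 5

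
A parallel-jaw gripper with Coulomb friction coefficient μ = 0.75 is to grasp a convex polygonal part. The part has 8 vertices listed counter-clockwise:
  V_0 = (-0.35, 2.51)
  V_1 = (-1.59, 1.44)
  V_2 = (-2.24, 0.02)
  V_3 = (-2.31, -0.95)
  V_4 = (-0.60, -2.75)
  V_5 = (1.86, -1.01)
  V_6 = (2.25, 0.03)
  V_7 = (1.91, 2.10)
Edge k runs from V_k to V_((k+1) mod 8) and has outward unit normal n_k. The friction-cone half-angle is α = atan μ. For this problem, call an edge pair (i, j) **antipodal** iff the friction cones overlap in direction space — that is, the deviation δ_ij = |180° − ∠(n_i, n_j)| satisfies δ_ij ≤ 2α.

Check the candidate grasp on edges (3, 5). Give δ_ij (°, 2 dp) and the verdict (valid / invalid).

δ = 64.09°, valid

α = atan 0.75 = 36.87°;  2α = 73.74°
edge 3: e_3 = (+1.71, -1.80);  n_3 = (-0.7250, -0.6887)
edge 5: e_5 = (+0.39, +1.04);  n_5 = (+0.9363, -0.3511)
∠(n_3, n_5) = 115.91°
δ = |180° − 115.91°| = 64.09°
64.09° ≤ 2α = 73.74°  →  valid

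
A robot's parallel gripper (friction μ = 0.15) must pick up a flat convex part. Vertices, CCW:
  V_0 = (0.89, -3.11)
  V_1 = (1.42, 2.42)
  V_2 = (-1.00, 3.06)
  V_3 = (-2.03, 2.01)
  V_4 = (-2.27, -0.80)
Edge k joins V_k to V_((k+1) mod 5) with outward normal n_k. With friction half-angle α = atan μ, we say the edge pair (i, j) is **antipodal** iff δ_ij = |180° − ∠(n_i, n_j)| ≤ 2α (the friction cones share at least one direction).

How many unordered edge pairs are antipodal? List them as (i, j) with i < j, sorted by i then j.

α = atan 0.15 = 8.53°;  2α = 17.06°
n_0 = (+0.9954, -0.0954)
n_1 = (+0.2557, +0.9668)
n_2 = (-0.7139, +0.7003)
n_3 = (-0.9964, +0.0851)
n_4 = (-0.5901, -0.8073)
  (0,1): δ = 99.34°  ·
  (0,2): δ = 38.97°  ·
  (0,3): δ = 0.59°  ✓
  (0,4): δ = 59.31°  ·
  (1,2): δ = 119.64°  ·
  (1,3): δ = 80.07°  ·
  (1,4): δ = 21.35°  ·
  (2,3): δ = 140.43°  ·
  (2,4): δ = 81.72°  ·
  (3,4): δ = 121.29°  ·
antipodal pairs: 1

count = 1; pairs: (0,3)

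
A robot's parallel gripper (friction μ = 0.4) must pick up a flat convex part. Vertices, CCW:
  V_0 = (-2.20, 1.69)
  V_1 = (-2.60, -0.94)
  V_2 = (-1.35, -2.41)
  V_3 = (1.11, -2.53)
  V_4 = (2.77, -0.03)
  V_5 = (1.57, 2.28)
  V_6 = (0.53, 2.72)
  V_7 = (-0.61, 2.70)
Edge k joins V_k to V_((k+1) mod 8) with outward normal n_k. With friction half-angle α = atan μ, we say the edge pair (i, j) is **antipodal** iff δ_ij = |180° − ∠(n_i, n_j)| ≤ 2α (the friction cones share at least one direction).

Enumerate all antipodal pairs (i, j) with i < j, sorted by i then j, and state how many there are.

α = atan 0.4 = 21.80°;  2α = 43.60°
n_0 = (-0.9886, +0.1504)
n_1 = (-0.7618, -0.6478)
n_2 = (-0.0487, -0.9988)
n_3 = (+0.8331, -0.5532)
n_4 = (+0.8874, +0.4610)
n_5 = (+0.3896, +0.9210)
n_6 = (-0.0175, +0.9998)
n_7 = (-0.5362, +0.8441)
  (0,1): δ = 130.98°  ·
  (0,2): δ = 84.14°  ·
  (0,3): δ = 24.94°  ✓
  (0,4): δ = 36.10°  ✓
  (0,5): δ = 75.72°  ·
  (0,6): δ = 99.65°  ·
  (0,7): δ = 131.07°  ·
  (1,2): δ = 133.17°  ·
  (1,3): δ = 73.96°  ·
  (1,4): δ = 12.92°  ✓
  (1,5): δ = 26.69°  ✓
  (1,6): δ = 50.63°  ·
  (1,7): δ = 82.05°  ·
  (2,3): δ = 120.79°  ·
  (2,4): δ = 59.76°  ·
  (2,5): δ = 20.14°  ✓
  (2,6): δ = 3.80°  ✓
  (2,7): δ = 35.22°  ✓
  (3,4): δ = 118.96°  ·
  (3,5): δ = 79.35°  ·
  (3,6): δ = 55.41°  ·
  (3,7): δ = 23.99°  ✓
  (4,5): δ = 140.38°  ·
  (4,6): δ = 116.45°  ·
  (4,7): δ = 85.03°  ·
  (5,6): δ = 156.06°  ·
  (5,7): δ = 124.64°  ·
  (6,7): δ = 148.58°  ·
antipodal pairs: 8

count = 8; pairs: (0,3), (0,4), (1,4), (1,5), (2,5), (2,6), (2,7), (3,7)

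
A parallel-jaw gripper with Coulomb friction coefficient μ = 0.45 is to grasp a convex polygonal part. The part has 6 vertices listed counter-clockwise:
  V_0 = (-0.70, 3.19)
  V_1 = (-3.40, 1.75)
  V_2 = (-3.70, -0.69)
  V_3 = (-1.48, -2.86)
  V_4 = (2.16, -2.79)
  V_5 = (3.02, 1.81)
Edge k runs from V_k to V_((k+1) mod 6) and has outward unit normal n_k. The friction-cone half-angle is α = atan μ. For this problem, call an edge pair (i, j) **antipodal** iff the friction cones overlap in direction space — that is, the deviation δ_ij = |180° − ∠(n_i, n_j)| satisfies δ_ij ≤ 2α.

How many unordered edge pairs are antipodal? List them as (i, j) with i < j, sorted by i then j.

count = 4; pairs: (0,3), (1,4), (2,5), (3,5)

α = atan 0.45 = 24.23°;  2α = 48.46°
n_0 = (-0.4706, +0.8824)
n_1 = (-0.9925, +0.1220)
n_2 = (-0.6990, -0.7151)
n_3 = (+0.0192, -0.9998)
n_4 = (+0.9830, -0.1838)
n_5 = (+0.3478, +0.9376)
  (0,1): δ = 125.08°  ·
  (0,2): δ = 72.42°  ·
  (0,3): δ = 26.97°  ✓
  (0,4): δ = 51.34°  ·
  (0,5): δ = 131.57°  ·
  (1,2): δ = 127.34°  ·
  (1,3): δ = 81.89°  ·
  (1,4): δ = 3.58°  ✓
  (1,5): δ = 76.66°  ·
  (2,3): δ = 134.55°  ·
  (2,4): δ = 56.24°  ·
  (2,5): δ = 23.99°  ✓
  (3,4): δ = 101.69°  ·
  (3,5): δ = 21.45°  ✓
  (4,5): δ = 99.76°  ·
antipodal pairs: 4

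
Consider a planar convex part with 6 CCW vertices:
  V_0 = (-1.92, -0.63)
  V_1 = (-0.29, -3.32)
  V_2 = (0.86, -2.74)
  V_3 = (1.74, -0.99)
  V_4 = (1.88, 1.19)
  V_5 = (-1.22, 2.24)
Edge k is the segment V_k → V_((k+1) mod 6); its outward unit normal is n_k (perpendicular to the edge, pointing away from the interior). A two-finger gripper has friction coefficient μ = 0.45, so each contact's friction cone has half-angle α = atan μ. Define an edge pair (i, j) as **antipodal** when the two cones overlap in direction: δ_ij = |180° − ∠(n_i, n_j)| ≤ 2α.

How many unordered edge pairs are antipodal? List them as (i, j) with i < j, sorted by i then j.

α = atan 0.45 = 24.23°;  2α = 48.46°
n_0 = (-0.8552, -0.5182)
n_1 = (+0.4503, -0.8929)
n_2 = (+0.8934, -0.4493)
n_3 = (+0.9979, -0.0641)
n_4 = (+0.3208, +0.9471)
n_5 = (-0.9715, +0.2370)
  (0,1): δ = 94.45°  ·
  (0,2): δ = 57.91°  ·
  (0,3): δ = 34.89°  ✓
  (0,4): δ = 40.07°  ✓
  (0,5): δ = 135.08°  ·
  (1,2): δ = 143.46°  ·
  (1,3): δ = 120.44°  ·
  (1,4): δ = 45.48°  ✓
  (1,5): δ = 49.53°  ·
  (2,3): δ = 156.98°  ·
  (2,4): δ = 82.02°  ·
  (2,5): δ = 12.99°  ✓
  (3,4): δ = 105.04°  ·
  (3,5): δ = 10.03°  ✓
  (4,5): δ = 85.00°  ·
antipodal pairs: 5

count = 5; pairs: (0,3), (0,4), (1,4), (2,5), (3,5)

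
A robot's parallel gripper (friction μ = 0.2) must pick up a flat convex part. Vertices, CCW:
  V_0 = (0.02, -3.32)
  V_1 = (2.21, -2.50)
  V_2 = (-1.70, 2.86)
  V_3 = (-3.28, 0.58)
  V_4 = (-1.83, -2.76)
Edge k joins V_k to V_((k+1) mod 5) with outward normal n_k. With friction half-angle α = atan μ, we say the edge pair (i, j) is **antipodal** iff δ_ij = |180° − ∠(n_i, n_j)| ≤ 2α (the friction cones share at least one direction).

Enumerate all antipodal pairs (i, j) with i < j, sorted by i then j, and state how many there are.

count = 1; pairs: (1,3)

α = atan 0.2 = 11.31°;  2α = 22.62°
n_0 = (+0.3507, -0.9365)
n_1 = (+0.8079, +0.5893)
n_2 = (-0.8219, +0.5696)
n_3 = (-0.9173, -0.3982)
n_4 = (-0.2897, -0.9571)
  (0,1): δ = 74.42°  ·
  (0,2): δ = 34.75°  ·
  (0,3): δ = 92.94°  ·
  (0,4): δ = 142.63°  ·
  (1,2): δ = 70.83°  ·
  (1,3): δ = 12.64°  ✓
  (1,4): δ = 37.05°  ·
  (2,3): δ = 121.81°  ·
  (2,4): δ = 72.12°  ·
  (3,4): δ = 130.31°  ·
antipodal pairs: 1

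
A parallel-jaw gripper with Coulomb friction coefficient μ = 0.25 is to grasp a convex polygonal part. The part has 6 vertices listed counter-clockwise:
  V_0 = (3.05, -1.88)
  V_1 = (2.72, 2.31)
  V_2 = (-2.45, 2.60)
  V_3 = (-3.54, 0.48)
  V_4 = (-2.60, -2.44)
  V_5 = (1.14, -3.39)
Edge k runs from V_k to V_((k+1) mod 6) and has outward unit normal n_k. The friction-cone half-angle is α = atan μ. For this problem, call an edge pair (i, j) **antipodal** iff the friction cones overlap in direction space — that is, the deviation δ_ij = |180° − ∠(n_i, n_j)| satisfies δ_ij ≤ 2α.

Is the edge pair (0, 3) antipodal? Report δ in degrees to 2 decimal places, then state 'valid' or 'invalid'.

δ = 13.34°, valid

α = atan 0.25 = 14.04°;  2α = 28.07°
edge 0: e_0 = (-0.33, +4.19);  n_0 = (+0.9969, +0.0785)
edge 3: e_3 = (+0.94, -2.92);  n_3 = (-0.9519, -0.3064)
∠(n_0, n_3) = 166.66°
δ = |180° − 166.66°| = 13.34°
13.34° ≤ 2α = 28.07°  →  valid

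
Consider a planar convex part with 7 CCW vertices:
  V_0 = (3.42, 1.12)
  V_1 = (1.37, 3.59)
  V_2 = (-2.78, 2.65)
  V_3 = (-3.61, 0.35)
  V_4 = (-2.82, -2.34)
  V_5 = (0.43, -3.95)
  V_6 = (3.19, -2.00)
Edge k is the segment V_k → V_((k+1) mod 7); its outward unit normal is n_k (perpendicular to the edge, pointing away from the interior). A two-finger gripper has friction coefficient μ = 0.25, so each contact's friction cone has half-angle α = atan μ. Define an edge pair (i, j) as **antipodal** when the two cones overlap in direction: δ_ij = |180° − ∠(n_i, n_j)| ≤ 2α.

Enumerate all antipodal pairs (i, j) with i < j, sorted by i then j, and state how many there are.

count = 5; pairs: (0,3), (0,4), (1,5), (2,6), (3,6)

α = atan 0.25 = 14.04°;  2α = 28.07°
n_0 = (+0.7695, +0.6387)
n_1 = (-0.2209, +0.9753)
n_2 = (-0.9406, +0.3394)
n_3 = (-0.9595, -0.2818)
n_4 = (-0.4439, -0.8961)
n_5 = (+0.5770, -0.8167)
n_6 = (+0.9973, -0.0735)
  (0,1): δ = 116.93°  ·
  (0,2): δ = 59.53°  ·
  (0,3): δ = 23.32°  ✓
  (0,4): δ = 23.96°  ✓
  (0,5): δ = 85.55°  ·
  (0,6): δ = 136.09°  ·
  (1,2): δ = 122.61°  ·
  (1,3): δ = 86.40°  ·
  (1,4): δ = 39.12°  ·
  (1,5): δ = 22.48°  ✓
  (1,6): δ = 73.02°  ·
  (2,3): δ = 143.79°  ·
  (2,4): δ = 96.51°  ·
  (2,5): δ = 34.91°  ·
  (2,6): δ = 15.63°  ✓
  (3,4): δ = 132.72°  ·
  (3,5): δ = 71.12°  ·
  (3,6): δ = 20.58°  ✓
  (4,5): δ = 118.40°  ·
  (4,6): δ = 67.86°  ·
  (5,6): δ = 129.46°  ·
antipodal pairs: 5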